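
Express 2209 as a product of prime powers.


2209 / 47 = 47
47 / 47 = 1
2209 = 47^2


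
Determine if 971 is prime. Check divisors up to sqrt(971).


Check divisors up to sqrt(971) = 31.1609
No divisors found.
971 is prime.

Yes, 971 is prime


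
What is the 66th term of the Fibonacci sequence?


Sequence: 1, 1, 2, 3, 5, 8, 13, 21, 34, 55, 89, 144, 233, 377, 610, 987, 1597, 2584, 4181, 6765, 10946, 17711, 28657, 46368, 75025, 121393, 196418, 317811, 514229, 832040, 1346269, 2178309, 3524578, 5702887, 9227465, 14930352, 24157817, 39088169, 63245986, 102334155, 165580141, 267914296, 433494437, 701408733, 1134903170, 1836311903, 2971215073, 4807526976, 7778742049, 12586269025, 20365011074, 32951280099, 53316291173, 86267571272, 139583862445, 225851433717, 365435296162, 591286729879, 956722026041, 1548008755920, 2504730781961, 4052739537881, 6557470319842, 10610209857723, 17167680177565, 27777890035288
F(66) = 27777890035288


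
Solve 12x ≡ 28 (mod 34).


GCD(12, 34) = 2 divides 28
Divide: 6x ≡ 14 (mod 17)
x ≡ 8 (mod 17)


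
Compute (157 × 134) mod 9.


157 × 134 = 21038
21038 mod 9 = 5


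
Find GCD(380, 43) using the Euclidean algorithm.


380 = 8 * 43 + 36
43 = 1 * 36 + 7
36 = 5 * 7 + 1
7 = 7 * 1 + 0
GCD = 1


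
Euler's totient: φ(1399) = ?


1399 = 1399
Prime factors: 1399
φ(1399) = 1399 × (1-1/1399)
= 1399 × 1398/1399 = 1398

φ(1399) = 1398


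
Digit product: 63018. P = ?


6 × 3 × 0 × 1 × 8 = 0


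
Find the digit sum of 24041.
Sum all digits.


2 + 4 + 0 + 4 + 1 = 11


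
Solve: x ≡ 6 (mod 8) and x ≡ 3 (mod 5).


M = 8*5 = 40
M1 = M/8 = 5, M2 = M/5 = 8
M1^(-1) mod 8 = 5, M2^(-1) mod 5 = 2
x = 6*5*5 + 3*8*2 = 198
198 mod 40 = 38
Check: 38 mod 8 = 6 ✓, 38 mod 5 = 3 ✓

x ≡ 38 (mod 40)


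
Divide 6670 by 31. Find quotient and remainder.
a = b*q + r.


6670 = 31 * 215 + 5
Check: 6665 + 5 = 6670

q = 215, r = 5


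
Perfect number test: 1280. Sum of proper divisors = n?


Proper divisors of 1280: 1, 2, 4, 5, 8, 10, 16, 20, 32, 40, 64, 80, 128, 160, 256, 320, 640
Sum = 1 + 2 + 4 + 5 + 8 + 10 + 16 + 20 + 32 + 40 + 64 + 80 + 128 + 160 + 256 + 320 + 640 = 1786

No, 1280 is not perfect (1786 ≠ 1280)


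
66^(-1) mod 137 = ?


Use the extended Euclidean algorithm on (137, 66); each row r = 137*s + 66*t:
r=137, s=1, t=0
r=66, s=0, t=1
q=2: r=5, s=1, t=-2   [137*(1) + 66*(-2) = 5]
q=13: r=1, s=-13, t=27   [137*(-13) + 66*(27) = 1]
q=5: r=0, s=66, t=-137   [137*(66) + 66*(-137) = 0]
GCD = 1 with t = 27, so 66*(27) ≡ 1 (mod 137)
Inverse = 27 mod 137 = 27
Check: 66 * 27 = 1782 ≡ 1 (mod 137)

66^(-1) ≡ 27 (mod 137)


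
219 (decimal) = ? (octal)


219 (base 10) = 219 (decimal)
219 (decimal) = 333 (base 8)


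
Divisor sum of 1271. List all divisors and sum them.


Divisors of 1271: 1, 31, 41, 1271
Sum = 1 + 31 + 41 + 1271 = 1344

σ(1271) = 1344


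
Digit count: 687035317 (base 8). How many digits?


687035317 in base 8 = 5074651665
Number of digits = 10

10 digits (base 8)


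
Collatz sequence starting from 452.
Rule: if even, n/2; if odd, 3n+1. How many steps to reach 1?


452 → 226 → 113 → 340 → 170 → 85 → 256 → 128 → 64 → 32 → 16 → 8 → 4 → 2 → 1
Total steps = 14

14 steps


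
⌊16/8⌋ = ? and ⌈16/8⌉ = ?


16/8 = 2.0000
floor = 2
ceil = 2

floor = 2, ceil = 2


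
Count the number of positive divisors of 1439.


1439 = 1439^1
d(1439) = (1+1) = 2

2 divisors


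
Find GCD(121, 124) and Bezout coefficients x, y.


Tabular extended Euclidean (each row: r = 121*s + 124*t):
r=121, s=1, t=0
r=124, s=0, t=1
q=0: r=121, s=1, t=0   [121*(1) + 124*(0) = 121]
q=1: r=3, s=-1, t=1   [121*(-1) + 124*(1) = 3]
q=40: r=1, s=41, t=-40   [121*(41) + 124*(-40) = 1]
q=3: r=0, s=-124, t=121   [121*(-124) + 124*(121) = 0]
GCD = 1; from the row with r=1: x=41, y=-40
Check: 121*(41) + 124*(-40) = 4961 - 4960 = 1

GCD = 1, x = 41, y = -40


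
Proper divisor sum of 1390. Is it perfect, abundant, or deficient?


Proper divisors: 1, 2, 5, 10, 139, 278, 695
Sum = 1 + 2 + 5 + 10 + 139 + 278 + 695 = 1130
1130 < 1390 → deficient

s(1390) = 1130 (deficient)


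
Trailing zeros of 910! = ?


floor(910/5) = 182
floor(910/25) = 36
floor(910/125) = 7
floor(910/625) = 1
Total = 226

226 trailing zeros


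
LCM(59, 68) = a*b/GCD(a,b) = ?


GCD(59, 68) = 1
LCM = 59*68/1 = 4012/1 = 4012

LCM = 4012


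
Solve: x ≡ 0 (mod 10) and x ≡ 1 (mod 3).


M = 10*3 = 30
M1 = M/10 = 3, M2 = M/3 = 10
M1^(-1) mod 10 = 7, M2^(-1) mod 3 = 1
x = 0*3*7 + 1*10*1 = 10
10 mod 30 = 10
Check: 10 mod 10 = 0 ✓, 10 mod 3 = 1 ✓

x ≡ 10 (mod 30)


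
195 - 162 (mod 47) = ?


195 - 162 = 33
33 mod 47 = 33


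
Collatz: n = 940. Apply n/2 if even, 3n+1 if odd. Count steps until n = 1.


940 → 470 → 235 → 706 → 353 → 1060 → 530 → 265 → 796 → 398 → 199 → 598 → 299 → 898 → 449 → 1348 → 674 → 337 → 1012 → 506 → 253 → 760 → 380 → 190 → 95 → 286 → 143 → 430 → 215 → 646 → 323 → 970 → 485 → 1456 → 728 → 364 → 182 → 91 → 274 → 137 → 412 → 206 → 103 → 310 → 155 → 466 → 233 → 700 → 350 → 175 → 526 → 263 → 790 → 395 → 1186 → 593 → 1780 → 890 → 445 → 1336 → 668 → 334 → 167 → 502 → 251 → 754 → 377 → 1132 → 566 → 283 → 850 → 425 → 1276 → 638 → 319 → 958 → 479 → 1438 → 719 → 2158 → 1079 → 3238 → 1619 → 4858 → 2429 → 7288 → 3644 → 1822 → 911 → 2734 → 1367 → 4102 → 2051 → 6154 → 3077 → 9232 → 4616 → 2308 → 1154 → 577 → 1732 → 866 → 433 → 1300 → 650 → 325 → 976 → 488 → 244 → 122 → 61 → 184 → 92 → 46 → 23 → 70 → 35 → 106 → 53 → 160 → 80 → 40 → 20 → 10 → 5 → 16 → 8 → 4 → 2 → 1
Total steps = 129

129 steps


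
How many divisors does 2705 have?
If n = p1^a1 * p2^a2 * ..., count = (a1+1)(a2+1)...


2705 = 5^1 × 541^1
d(2705) = (1+1) × (1+1) = 4

4 divisors


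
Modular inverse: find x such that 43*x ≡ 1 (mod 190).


Use the extended Euclidean algorithm on (190, 43); each row r = 190*s + 43*t:
r=190, s=1, t=0
r=43, s=0, t=1
q=4: r=18, s=1, t=-4   [190*(1) + 43*(-4) = 18]
q=2: r=7, s=-2, t=9   [190*(-2) + 43*(9) = 7]
q=2: r=4, s=5, t=-22   [190*(5) + 43*(-22) = 4]
q=1: r=3, s=-7, t=31   [190*(-7) + 43*(31) = 3]
q=1: r=1, s=12, t=-53   [190*(12) + 43*(-53) = 1]
q=3: r=0, s=-43, t=190   [190*(-43) + 43*(190) = 0]
GCD = 1 with t = -53, so 43*(-53) ≡ 1 (mod 190)
Inverse = -53 mod 190 = 137
Check: 43 * 137 = 5891 ≡ 1 (mod 190)

43^(-1) ≡ 137 (mod 190)


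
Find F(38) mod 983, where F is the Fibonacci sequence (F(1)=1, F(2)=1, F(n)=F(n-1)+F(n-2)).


F(k) mod 983 for k=1..38:
1, 1, 2, 3, 5, 8, 13, 21, 34, 55, 89, 144, 233, 377, 610, 4, 614, 618, 249, 867, 133, 17, 150, 167, 317, 484, 801, 302, 120, 422, 542, 964, 523, 504, 44, 548, 592, 157
F(38) mod 983 = 157


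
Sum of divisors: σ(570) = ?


Divisors of 570: 1, 2, 3, 5, 6, 10, 15, 19, 30, 38, 57, 95, 114, 190, 285, 570
Sum = 1 + 2 + 3 + 5 + 6 + 10 + 15 + 19 + 30 + 38 + 57 + 95 + 114 + 190 + 285 + 570 = 1440

σ(570) = 1440


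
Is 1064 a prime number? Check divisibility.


1064 / 2 = 532 (exact division)
1064 is NOT prime.

No, 1064 is not prime


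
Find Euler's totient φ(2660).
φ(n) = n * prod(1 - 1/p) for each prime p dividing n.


2660 = 2^2 × 5 × 7 × 19
Prime factors: 2, 5, 7, 19
φ(2660) = 2660 × (1-1/2) × (1-1/5) × (1-1/7) × (1-1/19)
= 2660 × 1/2 × 4/5 × 6/7 × 18/19 = 864

φ(2660) = 864


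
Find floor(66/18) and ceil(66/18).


66/18 = 3.6667
floor = 3
ceil = 4

floor = 3, ceil = 4


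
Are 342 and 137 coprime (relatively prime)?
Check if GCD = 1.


Euclidean algorithm:
342 = 2 * 137 + 68
137 = 2 * 68 + 1
68 = 68 * 1 + 0
GCD(342, 137) = 1

Yes, coprime (GCD = 1)


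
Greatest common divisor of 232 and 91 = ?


232 = 2 * 91 + 50
91 = 1 * 50 + 41
50 = 1 * 41 + 9
41 = 4 * 9 + 5
9 = 1 * 5 + 4
5 = 1 * 4 + 1
4 = 4 * 1 + 0
GCD = 1


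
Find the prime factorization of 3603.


3603 / 3 = 1201
1201 / 1201 = 1
3603 = 3 × 1201


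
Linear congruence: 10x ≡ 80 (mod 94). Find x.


GCD(10, 94) = 2 divides 80
Divide: 5x ≡ 40 (mod 47)
x ≡ 8 (mod 47)


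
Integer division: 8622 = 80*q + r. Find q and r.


8622 = 80 * 107 + 62
Check: 8560 + 62 = 8622

q = 107, r = 62


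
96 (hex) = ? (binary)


96 (base 16) = 150 (decimal)
150 (decimal) = 10010110 (base 2)


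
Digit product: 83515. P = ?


8 × 3 × 5 × 1 × 5 = 600


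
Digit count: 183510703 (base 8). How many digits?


183510703 in base 8 = 1274023257
Number of digits = 10

10 digits (base 8)


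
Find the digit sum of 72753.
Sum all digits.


7 + 2 + 7 + 5 + 3 = 24


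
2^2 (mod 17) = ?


2^1 mod 17 = 2
2^2 mod 17 = 4


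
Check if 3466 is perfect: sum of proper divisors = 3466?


Proper divisors of 3466: 1, 2, 1733
Sum = 1 + 2 + 1733 = 1736

No, 3466 is not perfect (1736 ≠ 3466)


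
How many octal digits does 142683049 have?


142683049 in base 8 = 1040225651
Number of digits = 10

10 digits (base 8)


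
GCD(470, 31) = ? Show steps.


470 = 15 * 31 + 5
31 = 6 * 5 + 1
5 = 5 * 1 + 0
GCD = 1


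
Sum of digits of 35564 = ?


3 + 5 + 5 + 6 + 4 = 23


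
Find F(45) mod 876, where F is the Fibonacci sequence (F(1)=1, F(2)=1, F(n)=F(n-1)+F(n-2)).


F(k) mod 876 for k=1..45:
1, 1, 2, 3, 5, 8, 13, 21, 34, 55, 89, 144, 233, 377, 610, 111, 721, 832, 677, 633, 434, 191, 625, 816, 565, 505, 194, 699, 17, 716, 733, 573, 430, 127, 557, 684, 365, 173, 538, 711, 373, 208, 581, 789, 494
F(45) mod 876 = 494


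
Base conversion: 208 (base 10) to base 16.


208 (base 10) = 208 (decimal)
208 (decimal) = D0 (base 16)


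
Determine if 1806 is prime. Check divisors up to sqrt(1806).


1806 / 2 = 903 (exact division)
1806 is NOT prime.

No, 1806 is not prime


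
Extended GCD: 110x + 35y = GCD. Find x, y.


Tabular extended Euclidean (each row: r = 110*s + 35*t):
r=110, s=1, t=0
r=35, s=0, t=1
q=3: r=5, s=1, t=-3   [110*(1) + 35*(-3) = 5]
q=7: r=0, s=-7, t=22   [110*(-7) + 35*(22) = 0]
GCD = 5; from the row with r=5: x=1, y=-3
Check: 110*(1) + 35*(-3) = 110 - 105 = 5

GCD = 5, x = 1, y = -3


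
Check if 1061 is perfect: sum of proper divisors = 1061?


Proper divisors of 1061: 1
Sum = 1 = 1

No, 1061 is not perfect (1 ≠ 1061)


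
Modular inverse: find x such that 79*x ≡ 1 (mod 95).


Use the extended Euclidean algorithm on (95, 79); each row r = 95*s + 79*t:
r=95, s=1, t=0
r=79, s=0, t=1
q=1: r=16, s=1, t=-1   [95*(1) + 79*(-1) = 16]
q=4: r=15, s=-4, t=5   [95*(-4) + 79*(5) = 15]
q=1: r=1, s=5, t=-6   [95*(5) + 79*(-6) = 1]
q=15: r=0, s=-79, t=95   [95*(-79) + 79*(95) = 0]
GCD = 1 with t = -6, so 79*(-6) ≡ 1 (mod 95)
Inverse = -6 mod 95 = 89
Check: 79 * 89 = 7031 ≡ 1 (mod 95)

79^(-1) ≡ 89 (mod 95)


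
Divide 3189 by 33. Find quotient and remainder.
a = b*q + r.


3189 = 33 * 96 + 21
Check: 3168 + 21 = 3189

q = 96, r = 21


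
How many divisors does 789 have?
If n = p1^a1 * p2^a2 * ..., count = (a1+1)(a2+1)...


789 = 3^1 × 263^1
d(789) = (1+1) × (1+1) = 4

4 divisors


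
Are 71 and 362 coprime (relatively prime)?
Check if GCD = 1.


Euclidean algorithm:
362 = 5 * 71 + 7
71 = 10 * 7 + 1
7 = 7 * 1 + 0
GCD(71, 362) = 1

Yes, coprime (GCD = 1)


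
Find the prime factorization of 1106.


1106 / 2 = 553
553 / 7 = 79
79 / 79 = 1
1106 = 2 × 7 × 79


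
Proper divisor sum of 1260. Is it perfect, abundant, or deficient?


Proper divisors: 1, 2, 3, 4, 5, 6, 7, 9, 10, 12, 14, 15, 18, 20, 21, 28, 30, 35, 36, 42, 45, 60, 63, 70, 84, 90, 105, 126, 140, 180, 210, 252, 315, 420, 630
Sum = 1 + 2 + 3 + 4 + 5 + 6 + 7 + 9 + 10 + 12 + 14 + 15 + 18 + 20 + 21 + 28 + 30 + 35 + 36 + 42 + 45 + 60 + 63 + 70 + 84 + 90 + 105 + 126 + 140 + 180 + 210 + 252 + 315 + 420 + 630 = 3108
3108 > 1260 → abundant

s(1260) = 3108 (abundant)


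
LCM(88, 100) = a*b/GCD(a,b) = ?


GCD(88, 100) = 4
LCM = 88*100/4 = 8800/4 = 2200

LCM = 2200


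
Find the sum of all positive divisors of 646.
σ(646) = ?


Divisors of 646: 1, 2, 17, 19, 34, 38, 323, 646
Sum = 1 + 2 + 17 + 19 + 34 + 38 + 323 + 646 = 1080

σ(646) = 1080


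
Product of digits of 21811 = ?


2 × 1 × 8 × 1 × 1 = 16


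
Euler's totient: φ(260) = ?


260 = 2^2 × 5 × 13
Prime factors: 2, 5, 13
φ(260) = 260 × (1-1/2) × (1-1/5) × (1-1/13)
= 260 × 1/2 × 4/5 × 12/13 = 96

φ(260) = 96


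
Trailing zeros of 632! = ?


floor(632/5) = 126
floor(632/25) = 25
floor(632/125) = 5
floor(632/625) = 1
Total = 157

157 trailing zeros


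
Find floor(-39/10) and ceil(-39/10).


-39/10 = -3.9000
floor = -4
ceil = -3

floor = -4, ceil = -3


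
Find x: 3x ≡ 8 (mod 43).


GCD(3, 43) = 1, unique solution
a^(-1) mod 43 = 29
x = 29 * 8 mod 43 = 17

x ≡ 17 (mod 43)


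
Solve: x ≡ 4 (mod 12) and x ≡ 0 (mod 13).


M = 12*13 = 156
M1 = M/12 = 13, M2 = M/13 = 12
M1^(-1) mod 12 = 1, M2^(-1) mod 13 = 12
x = 4*13*1 + 0*12*12 = 52
52 mod 156 = 52
Check: 52 mod 12 = 4 ✓, 52 mod 13 = 0 ✓

x ≡ 52 (mod 156)


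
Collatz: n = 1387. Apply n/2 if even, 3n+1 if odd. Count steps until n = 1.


1387 → 4162 → 2081 → 6244 → 3122 → 1561 → 4684 → 2342 → 1171 → 3514 → 1757 → 5272 → 2636 → 1318 → 659 → 1978 → 989 → 2968 → 1484 → 742 → 371 → 1114 → 557 → 1672 → 836 → 418 → 209 → 628 → 314 → 157 → 472 → 236 → 118 → 59 → 178 → 89 → 268 → 134 → 67 → 202 → 101 → 304 → 152 → 76 → 38 → 19 → 58 → 29 → 88 → 44 → 22 → 11 → 34 → 17 → 52 → 26 → 13 → 40 → 20 → 10 → 5 → 16 → 8 → 4 → 2 → 1
Total steps = 65

65 steps


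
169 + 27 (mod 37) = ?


169 + 27 = 196
196 mod 37 = 11


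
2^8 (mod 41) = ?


2^1 mod 41 = 2
2^2 mod 41 = 4
2^3 mod 41 = 8
2^4 mod 41 = 16
2^5 mod 41 = 32
2^6 mod 41 = 23
2^7 mod 41 = 5
2^8 mod 41 = 10


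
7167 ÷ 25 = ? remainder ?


7167 = 25 * 286 + 17
Check: 7150 + 17 = 7167

q = 286, r = 17


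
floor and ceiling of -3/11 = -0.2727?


-3/11 = -0.2727
floor = -1
ceil = 0

floor = -1, ceil = 0


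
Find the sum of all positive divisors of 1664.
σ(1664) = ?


Divisors of 1664: 1, 2, 4, 8, 13, 16, 26, 32, 52, 64, 104, 128, 208, 416, 832, 1664
Sum = 1 + 2 + 4 + 8 + 13 + 16 + 26 + 32 + 52 + 64 + 104 + 128 + 208 + 416 + 832 + 1664 = 3570

σ(1664) = 3570


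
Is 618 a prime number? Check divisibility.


618 / 2 = 309 (exact division)
618 is NOT prime.

No, 618 is not prime


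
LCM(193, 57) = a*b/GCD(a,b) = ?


GCD(193, 57) = 1
LCM = 193*57/1 = 11001/1 = 11001

LCM = 11001


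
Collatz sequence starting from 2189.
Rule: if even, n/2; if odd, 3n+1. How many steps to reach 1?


2189 → 6568 → 3284 → 1642 → 821 → 2464 → 1232 → 616 → 308 → 154 → 77 → 232 → 116 → 58 → 29 → 88 → 44 → 22 → 11 → 34 → 17 → 52 → 26 → 13 → 40 → 20 → 10 → 5 → 16 → 8 → 4 → 2 → 1
Total steps = 32

32 steps


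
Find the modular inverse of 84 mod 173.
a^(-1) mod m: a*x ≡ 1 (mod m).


Use the extended Euclidean algorithm on (173, 84); each row r = 173*s + 84*t:
r=173, s=1, t=0
r=84, s=0, t=1
q=2: r=5, s=1, t=-2   [173*(1) + 84*(-2) = 5]
q=16: r=4, s=-16, t=33   [173*(-16) + 84*(33) = 4]
q=1: r=1, s=17, t=-35   [173*(17) + 84*(-35) = 1]
q=4: r=0, s=-84, t=173   [173*(-84) + 84*(173) = 0]
GCD = 1 with t = -35, so 84*(-35) ≡ 1 (mod 173)
Inverse = -35 mod 173 = 138
Check: 84 * 138 = 11592 ≡ 1 (mod 173)

84^(-1) ≡ 138 (mod 173)


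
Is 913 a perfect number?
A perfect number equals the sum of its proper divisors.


Proper divisors of 913: 1, 11, 83
Sum = 1 + 11 + 83 = 95

No, 913 is not perfect (95 ≠ 913)


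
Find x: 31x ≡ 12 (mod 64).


GCD(31, 64) = 1, unique solution
a^(-1) mod 64 = 31
x = 31 * 12 mod 64 = 52

x ≡ 52 (mod 64)


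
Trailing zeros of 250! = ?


floor(250/5) = 50
floor(250/25) = 10
floor(250/125) = 2
Total = 62

62 trailing zeros


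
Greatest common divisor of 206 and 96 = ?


206 = 2 * 96 + 14
96 = 6 * 14 + 12
14 = 1 * 12 + 2
12 = 6 * 2 + 0
GCD = 2


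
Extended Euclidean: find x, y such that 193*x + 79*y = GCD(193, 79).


Tabular extended Euclidean (each row: r = 193*s + 79*t):
r=193, s=1, t=0
r=79, s=0, t=1
q=2: r=35, s=1, t=-2   [193*(1) + 79*(-2) = 35]
q=2: r=9, s=-2, t=5   [193*(-2) + 79*(5) = 9]
q=3: r=8, s=7, t=-17   [193*(7) + 79*(-17) = 8]
q=1: r=1, s=-9, t=22   [193*(-9) + 79*(22) = 1]
q=8: r=0, s=79, t=-193   [193*(79) + 79*(-193) = 0]
GCD = 1; from the row with r=1: x=-9, y=22
Check: 193*(-9) + 79*(22) = -1737 + 1738 = 1

GCD = 1, x = -9, y = 22


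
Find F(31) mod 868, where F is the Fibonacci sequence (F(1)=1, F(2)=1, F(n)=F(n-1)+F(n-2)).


F(k) mod 868 for k=1..31:
1, 1, 2, 3, 5, 8, 13, 21, 34, 55, 89, 144, 233, 377, 610, 119, 729, 848, 709, 689, 530, 351, 13, 364, 377, 741, 250, 123, 373, 496, 1
F(31) mod 868 = 1


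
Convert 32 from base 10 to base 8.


32 (base 10) = 32 (decimal)
32 (decimal) = 40 (base 8)


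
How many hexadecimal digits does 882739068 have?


882739068 in base 16 = 349D877C
Number of digits = 8

8 digits (base 16)


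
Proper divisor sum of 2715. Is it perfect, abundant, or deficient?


Proper divisors: 1, 3, 5, 15, 181, 543, 905
Sum = 1 + 3 + 5 + 15 + 181 + 543 + 905 = 1653
1653 < 2715 → deficient

s(2715) = 1653 (deficient)


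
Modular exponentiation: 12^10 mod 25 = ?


12^1 mod 25 = 12
12^2 mod 25 = 19
12^3 mod 25 = 3
12^4 mod 25 = 11
12^5 mod 25 = 7
12^6 mod 25 = 9
12^7 mod 25 = 8
12^8 mod 25 = 21
12^9 mod 25 = 2
12^10 mod 25 = 24


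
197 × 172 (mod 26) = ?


197 × 172 = 33884
33884 mod 26 = 6


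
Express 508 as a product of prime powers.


508 / 2 = 254
254 / 2 = 127
127 / 127 = 1
508 = 2^2 × 127


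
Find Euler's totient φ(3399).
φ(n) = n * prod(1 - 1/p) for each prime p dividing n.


3399 = 3 × 11 × 103
Prime factors: 3, 11, 103
φ(3399) = 3399 × (1-1/3) × (1-1/11) × (1-1/103)
= 3399 × 2/3 × 10/11 × 102/103 = 2040

φ(3399) = 2040


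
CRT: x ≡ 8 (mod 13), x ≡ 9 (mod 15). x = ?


M = 13*15 = 195
M1 = M/13 = 15, M2 = M/15 = 13
M1^(-1) mod 13 = 7, M2^(-1) mod 15 = 7
x = 8*15*7 + 9*13*7 = 1659
1659 mod 195 = 99
Check: 99 mod 13 = 8 ✓, 99 mod 15 = 9 ✓

x ≡ 99 (mod 195)


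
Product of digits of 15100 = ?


1 × 5 × 1 × 0 × 0 = 0


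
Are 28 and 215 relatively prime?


Euclidean algorithm:
215 = 7 * 28 + 19
28 = 1 * 19 + 9
19 = 2 * 9 + 1
9 = 9 * 1 + 0
GCD(28, 215) = 1

Yes, coprime (GCD = 1)


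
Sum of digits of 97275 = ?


9 + 7 + 2 + 7 + 5 = 30


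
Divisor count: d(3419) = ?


3419 = 13^1 × 263^1
d(3419) = (1+1) × (1+1) = 4

4 divisors


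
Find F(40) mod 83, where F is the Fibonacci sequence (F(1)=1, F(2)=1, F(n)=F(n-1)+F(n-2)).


F(k) mod 83 for k=1..40:
1, 1, 2, 3, 5, 8, 13, 21, 34, 55, 6, 61, 67, 45, 29, 74, 20, 11, 31, 42, 73, 32, 22, 54, 76, 47, 40, 4, 44, 48, 9, 57, 66, 40, 23, 63, 3, 66, 69, 52
F(40) mod 83 = 52


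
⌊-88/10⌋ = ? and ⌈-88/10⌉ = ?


-88/10 = -8.8000
floor = -9
ceil = -8

floor = -9, ceil = -8


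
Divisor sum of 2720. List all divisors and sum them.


Divisors of 2720: 1, 2, 4, 5, 8, 10, 16, 17, 20, 32, 34, 40, 68, 80, 85, 136, 160, 170, 272, 340, 544, 680, 1360, 2720
Sum = 1 + 2 + 4 + 5 + 8 + 10 + 16 + 17 + 20 + 32 + 34 + 40 + 68 + 80 + 85 + 136 + 160 + 170 + 272 + 340 + 544 + 680 + 1360 + 2720 = 6804

σ(2720) = 6804


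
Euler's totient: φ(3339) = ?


3339 = 3^2 × 7 × 53
Prime factors: 3, 7, 53
φ(3339) = 3339 × (1-1/3) × (1-1/7) × (1-1/53)
= 3339 × 2/3 × 6/7 × 52/53 = 1872

φ(3339) = 1872


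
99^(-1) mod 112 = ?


Use the extended Euclidean algorithm on (112, 99); each row r = 112*s + 99*t:
r=112, s=1, t=0
r=99, s=0, t=1
q=1: r=13, s=1, t=-1   [112*(1) + 99*(-1) = 13]
q=7: r=8, s=-7, t=8   [112*(-7) + 99*(8) = 8]
q=1: r=5, s=8, t=-9   [112*(8) + 99*(-9) = 5]
q=1: r=3, s=-15, t=17   [112*(-15) + 99*(17) = 3]
q=1: r=2, s=23, t=-26   [112*(23) + 99*(-26) = 2]
q=1: r=1, s=-38, t=43   [112*(-38) + 99*(43) = 1]
q=2: r=0, s=99, t=-112   [112*(99) + 99*(-112) = 0]
GCD = 1 with t = 43, so 99*(43) ≡ 1 (mod 112)
Inverse = 43 mod 112 = 43
Check: 99 * 43 = 4257 ≡ 1 (mod 112)

99^(-1) ≡ 43 (mod 112)


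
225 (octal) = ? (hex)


225 (base 8) = 149 (decimal)
149 (decimal) = 95 (base 16)


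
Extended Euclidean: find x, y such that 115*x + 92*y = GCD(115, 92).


Tabular extended Euclidean (each row: r = 115*s + 92*t):
r=115, s=1, t=0
r=92, s=0, t=1
q=1: r=23, s=1, t=-1   [115*(1) + 92*(-1) = 23]
q=4: r=0, s=-4, t=5   [115*(-4) + 92*(5) = 0]
GCD = 23; from the row with r=23: x=1, y=-1
Check: 115*(1) + 92*(-1) = 115 - 92 = 23

GCD = 23, x = 1, y = -1


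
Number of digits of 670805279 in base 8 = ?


670805279 in base 8 = 4776726437
Number of digits = 10

10 digits (base 8)


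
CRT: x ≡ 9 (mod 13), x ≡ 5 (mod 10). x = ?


M = 13*10 = 130
M1 = M/13 = 10, M2 = M/10 = 13
M1^(-1) mod 13 = 4, M2^(-1) mod 10 = 7
x = 9*10*4 + 5*13*7 = 815
815 mod 130 = 35
Check: 35 mod 13 = 9 ✓, 35 mod 10 = 5 ✓

x ≡ 35 (mod 130)


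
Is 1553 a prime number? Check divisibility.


Check divisors up to sqrt(1553) = 39.4081
No divisors found.
1553 is prime.

Yes, 1553 is prime


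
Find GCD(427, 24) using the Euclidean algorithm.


427 = 17 * 24 + 19
24 = 1 * 19 + 5
19 = 3 * 5 + 4
5 = 1 * 4 + 1
4 = 4 * 1 + 0
GCD = 1


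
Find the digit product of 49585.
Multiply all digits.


4 × 9 × 5 × 8 × 5 = 7200


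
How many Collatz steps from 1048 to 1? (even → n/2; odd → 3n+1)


1048 → 524 → 262 → 131 → 394 → 197 → 592 → 296 → 148 → 74 → 37 → 112 → 56 → 28 → 14 → 7 → 22 → 11 → 34 → 17 → 52 → 26 → 13 → 40 → 20 → 10 → 5 → 16 → 8 → 4 → 2 → 1
Total steps = 31

31 steps


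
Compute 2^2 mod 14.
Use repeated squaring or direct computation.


2^1 mod 14 = 2
2^2 mod 14 = 4


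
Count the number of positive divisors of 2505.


2505 = 3^1 × 5^1 × 167^1
d(2505) = (1+1) × (1+1) × (1+1) = 8

8 divisors


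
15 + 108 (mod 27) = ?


15 + 108 = 123
123 mod 27 = 15


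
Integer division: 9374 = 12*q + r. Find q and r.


9374 = 12 * 781 + 2
Check: 9372 + 2 = 9374

q = 781, r = 2


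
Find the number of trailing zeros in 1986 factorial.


floor(1986/5) = 397
floor(1986/25) = 79
floor(1986/125) = 15
floor(1986/625) = 3
Total = 494

494 trailing zeros


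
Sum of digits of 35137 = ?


3 + 5 + 1 + 3 + 7 = 19


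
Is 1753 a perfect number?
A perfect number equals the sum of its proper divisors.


Proper divisors of 1753: 1
Sum = 1 = 1

No, 1753 is not perfect (1 ≠ 1753)


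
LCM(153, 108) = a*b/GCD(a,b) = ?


GCD(153, 108) = 9
LCM = 153*108/9 = 16524/9 = 1836

LCM = 1836


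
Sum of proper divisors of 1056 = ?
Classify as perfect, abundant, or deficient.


Proper divisors: 1, 2, 3, 4, 6, 8, 11, 12, 16, 22, 24, 32, 33, 44, 48, 66, 88, 96, 132, 176, 264, 352, 528
Sum = 1 + 2 + 3 + 4 + 6 + 8 + 11 + 12 + 16 + 22 + 24 + 32 + 33 + 44 + 48 + 66 + 88 + 96 + 132 + 176 + 264 + 352 + 528 = 1968
1968 > 1056 → abundant

s(1056) = 1968 (abundant)


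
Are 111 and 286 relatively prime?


Euclidean algorithm:
286 = 2 * 111 + 64
111 = 1 * 64 + 47
64 = 1 * 47 + 17
47 = 2 * 17 + 13
17 = 1 * 13 + 4
13 = 3 * 4 + 1
4 = 4 * 1 + 0
GCD(111, 286) = 1

Yes, coprime (GCD = 1)


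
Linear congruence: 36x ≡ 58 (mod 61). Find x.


GCD(36, 61) = 1, unique solution
a^(-1) mod 61 = 39
x = 39 * 58 mod 61 = 5

x ≡ 5 (mod 61)


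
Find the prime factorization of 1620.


1620 / 2 = 810
810 / 2 = 405
405 / 3 = 135
135 / 3 = 45
45 / 3 = 15
15 / 3 = 5
5 / 5 = 1
1620 = 2^2 × 3^4 × 5


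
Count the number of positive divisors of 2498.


2498 = 2^1 × 1249^1
d(2498) = (1+1) × (1+1) = 4

4 divisors


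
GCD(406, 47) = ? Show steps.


406 = 8 * 47 + 30
47 = 1 * 30 + 17
30 = 1 * 17 + 13
17 = 1 * 13 + 4
13 = 3 * 4 + 1
4 = 4 * 1 + 0
GCD = 1


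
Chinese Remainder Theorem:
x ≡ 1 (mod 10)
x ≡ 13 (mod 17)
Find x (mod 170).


M = 10*17 = 170
M1 = M/10 = 17, M2 = M/17 = 10
M1^(-1) mod 10 = 3, M2^(-1) mod 17 = 12
x = 1*17*3 + 13*10*12 = 1611
1611 mod 170 = 81
Check: 81 mod 10 = 1 ✓, 81 mod 17 = 13 ✓

x ≡ 81 (mod 170)


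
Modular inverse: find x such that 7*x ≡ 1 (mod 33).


Use the extended Euclidean algorithm on (33, 7); each row r = 33*s + 7*t:
r=33, s=1, t=0
r=7, s=0, t=1
q=4: r=5, s=1, t=-4   [33*(1) + 7*(-4) = 5]
q=1: r=2, s=-1, t=5   [33*(-1) + 7*(5) = 2]
q=2: r=1, s=3, t=-14   [33*(3) + 7*(-14) = 1]
q=2: r=0, s=-7, t=33   [33*(-7) + 7*(33) = 0]
GCD = 1 with t = -14, so 7*(-14) ≡ 1 (mod 33)
Inverse = -14 mod 33 = 19
Check: 7 * 19 = 133 ≡ 1 (mod 33)

7^(-1) ≡ 19 (mod 33)


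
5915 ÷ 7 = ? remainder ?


5915 = 7 * 845 + 0
Check: 5915 + 0 = 5915

q = 845, r = 0


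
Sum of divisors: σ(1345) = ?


Divisors of 1345: 1, 5, 269, 1345
Sum = 1 + 5 + 269 + 1345 = 1620

σ(1345) = 1620


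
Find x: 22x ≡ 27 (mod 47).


GCD(22, 47) = 1, unique solution
a^(-1) mod 47 = 15
x = 15 * 27 mod 47 = 29

x ≡ 29 (mod 47)


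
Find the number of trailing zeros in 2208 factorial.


floor(2208/5) = 441
floor(2208/25) = 88
floor(2208/125) = 17
floor(2208/625) = 3
Total = 549

549 trailing zeros


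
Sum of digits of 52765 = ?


5 + 2 + 7 + 6 + 5 = 25


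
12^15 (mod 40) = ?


12^1 mod 40 = 12
12^2 mod 40 = 24
12^3 mod 40 = 8
12^4 mod 40 = 16
12^5 mod 40 = 32
12^6 mod 40 = 24
12^7 mod 40 = 8
12^8 mod 40 = 16
12^9 mod 40 = 32
12^10 mod 40 = 24
12^11 mod 40 = 8
12^12 mod 40 = 16
12^13 mod 40 = 32
12^14 mod 40 = 24
12^15 mod 40 = 8


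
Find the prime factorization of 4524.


4524 / 2 = 2262
2262 / 2 = 1131
1131 / 3 = 377
377 / 13 = 29
29 / 29 = 1
4524 = 2^2 × 3 × 13 × 29


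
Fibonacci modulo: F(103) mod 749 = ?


F(k) mod 749 for k=1..103:
1, 1, 2, 3, 5, 8, 13, 21, 34, 55, 89, 144, 233, 377, 610, 238, 99, 337, 436, 24, 460, 484, 195, 679, 125, 55, 180, 235, 415, 650, 316, 217, 533, 1, 534, 535, 320, 106, 426, 532, 209, 741, 201, 193, 394, 587, 232, 70, 302, 372, 674, 297, 222, 519, 741, 511, 503, 265, 19, 284, 303, 587, 141, 728, 120, 99, 219, 318, 537, 106, 643, 0, 643, 643, 537, 431, 219, 650, 120, 21, 141, 162, 303, 465, 19, 484, 503, 238, 741, 230, 222, 452, 674, 377, 302, 679, 232, 162, 394, 556, 201, 8, 209
F(103) mod 749 = 209


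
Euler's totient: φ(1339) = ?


1339 = 13 × 103
Prime factors: 13, 103
φ(1339) = 1339 × (1-1/13) × (1-1/103)
= 1339 × 12/13 × 102/103 = 1224

φ(1339) = 1224


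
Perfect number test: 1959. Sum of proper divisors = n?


Proper divisors of 1959: 1, 3, 653
Sum = 1 + 3 + 653 = 657

No, 1959 is not perfect (657 ≠ 1959)


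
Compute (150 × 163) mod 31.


150 × 163 = 24450
24450 mod 31 = 22


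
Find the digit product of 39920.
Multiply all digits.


3 × 9 × 9 × 2 × 0 = 0


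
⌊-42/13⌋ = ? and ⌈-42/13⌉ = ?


-42/13 = -3.2308
floor = -4
ceil = -3

floor = -4, ceil = -3


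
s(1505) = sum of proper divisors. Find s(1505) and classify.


Proper divisors: 1, 5, 7, 35, 43, 215, 301
Sum = 1 + 5 + 7 + 35 + 43 + 215 + 301 = 607
607 < 1505 → deficient

s(1505) = 607 (deficient)


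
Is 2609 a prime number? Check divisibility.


Check divisors up to sqrt(2609) = 51.0784
No divisors found.
2609 is prime.

Yes, 2609 is prime


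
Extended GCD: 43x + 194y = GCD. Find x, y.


Tabular extended Euclidean (each row: r = 43*s + 194*t):
r=43, s=1, t=0
r=194, s=0, t=1
q=0: r=43, s=1, t=0   [43*(1) + 194*(0) = 43]
q=4: r=22, s=-4, t=1   [43*(-4) + 194*(1) = 22]
q=1: r=21, s=5, t=-1   [43*(5) + 194*(-1) = 21]
q=1: r=1, s=-9, t=2   [43*(-9) + 194*(2) = 1]
q=21: r=0, s=194, t=-43   [43*(194) + 194*(-43) = 0]
GCD = 1; from the row with r=1: x=-9, y=2
Check: 43*(-9) + 194*(2) = -387 + 388 = 1

GCD = 1, x = -9, y = 2


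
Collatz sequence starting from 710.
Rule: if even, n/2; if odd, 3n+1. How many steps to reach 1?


710 → 355 → 1066 → 533 → 1600 → 800 → 400 → 200 → 100 → 50 → 25 → 76 → 38 → 19 → 58 → 29 → 88 → 44 → 22 → 11 → 34 → 17 → 52 → 26 → 13 → 40 → 20 → 10 → 5 → 16 → 8 → 4 → 2 → 1
Total steps = 33

33 steps


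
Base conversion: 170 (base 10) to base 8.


170 (base 10) = 170 (decimal)
170 (decimal) = 252 (base 8)


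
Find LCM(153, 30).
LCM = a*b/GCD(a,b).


GCD(153, 30) = 3
LCM = 153*30/3 = 4590/3 = 1530

LCM = 1530


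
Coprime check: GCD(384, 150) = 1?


Euclidean algorithm:
384 = 2 * 150 + 84
150 = 1 * 84 + 66
84 = 1 * 66 + 18
66 = 3 * 18 + 12
18 = 1 * 12 + 6
12 = 2 * 6 + 0
GCD(384, 150) = 6

No, not coprime (GCD = 6)


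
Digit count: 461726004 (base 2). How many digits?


461726004 in base 2 = 11011100001010110000100110100
Number of digits = 29

29 digits (base 2)


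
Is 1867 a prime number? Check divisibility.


Check divisors up to sqrt(1867) = 43.2088
No divisors found.
1867 is prime.

Yes, 1867 is prime


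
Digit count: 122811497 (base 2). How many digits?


122811497 in base 2 = 111010100011111010001101001
Number of digits = 27

27 digits (base 2)


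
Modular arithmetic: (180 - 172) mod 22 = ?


180 - 172 = 8
8 mod 22 = 8


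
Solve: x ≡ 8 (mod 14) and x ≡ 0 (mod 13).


M = 14*13 = 182
M1 = M/14 = 13, M2 = M/13 = 14
M1^(-1) mod 14 = 13, M2^(-1) mod 13 = 1
x = 8*13*13 + 0*14*1 = 1352
1352 mod 182 = 78
Check: 78 mod 14 = 8 ✓, 78 mod 13 = 0 ✓

x ≡ 78 (mod 182)


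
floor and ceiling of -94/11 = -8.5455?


-94/11 = -8.5455
floor = -9
ceil = -8

floor = -9, ceil = -8


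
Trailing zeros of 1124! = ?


floor(1124/5) = 224
floor(1124/25) = 44
floor(1124/125) = 8
floor(1124/625) = 1
Total = 277

277 trailing zeros


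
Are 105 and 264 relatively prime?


Euclidean algorithm:
264 = 2 * 105 + 54
105 = 1 * 54 + 51
54 = 1 * 51 + 3
51 = 17 * 3 + 0
GCD(105, 264) = 3

No, not coprime (GCD = 3)


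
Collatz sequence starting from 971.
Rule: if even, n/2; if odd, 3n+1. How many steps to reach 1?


971 → 2914 → 1457 → 4372 → 2186 → 1093 → 3280 → 1640 → 820 → 410 → 205 → 616 → 308 → 154 → 77 → 232 → 116 → 58 → 29 → 88 → 44 → 22 → 11 → 34 → 17 → 52 → 26 → 13 → 40 → 20 → 10 → 5 → 16 → 8 → 4 → 2 → 1
Total steps = 36

36 steps


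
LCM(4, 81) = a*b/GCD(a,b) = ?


GCD(4, 81) = 1
LCM = 4*81/1 = 324/1 = 324

LCM = 324


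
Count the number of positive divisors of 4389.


4389 = 3^1 × 7^1 × 11^1 × 19^1
d(4389) = (1+1) × (1+1) × (1+1) × (1+1) = 16

16 divisors


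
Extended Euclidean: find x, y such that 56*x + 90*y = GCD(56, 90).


Tabular extended Euclidean (each row: r = 56*s + 90*t):
r=56, s=1, t=0
r=90, s=0, t=1
q=0: r=56, s=1, t=0   [56*(1) + 90*(0) = 56]
q=1: r=34, s=-1, t=1   [56*(-1) + 90*(1) = 34]
q=1: r=22, s=2, t=-1   [56*(2) + 90*(-1) = 22]
q=1: r=12, s=-3, t=2   [56*(-3) + 90*(2) = 12]
q=1: r=10, s=5, t=-3   [56*(5) + 90*(-3) = 10]
q=1: r=2, s=-8, t=5   [56*(-8) + 90*(5) = 2]
q=5: r=0, s=45, t=-28   [56*(45) + 90*(-28) = 0]
GCD = 2; from the row with r=2: x=-8, y=5
Check: 56*(-8) + 90*(5) = -448 + 450 = 2

GCD = 2, x = -8, y = 5


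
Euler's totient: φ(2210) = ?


2210 = 2 × 5 × 13 × 17
Prime factors: 2, 5, 13, 17
φ(2210) = 2210 × (1-1/2) × (1-1/5) × (1-1/13) × (1-1/17)
= 2210 × 1/2 × 4/5 × 12/13 × 16/17 = 768

φ(2210) = 768


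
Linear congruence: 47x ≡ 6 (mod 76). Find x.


GCD(47, 76) = 1, unique solution
a^(-1) mod 76 = 55
x = 55 * 6 mod 76 = 26

x ≡ 26 (mod 76)


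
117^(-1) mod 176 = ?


Use the extended Euclidean algorithm on (176, 117); each row r = 176*s + 117*t:
r=176, s=1, t=0
r=117, s=0, t=1
q=1: r=59, s=1, t=-1   [176*(1) + 117*(-1) = 59]
q=1: r=58, s=-1, t=2   [176*(-1) + 117*(2) = 58]
q=1: r=1, s=2, t=-3   [176*(2) + 117*(-3) = 1]
q=58: r=0, s=-117, t=176   [176*(-117) + 117*(176) = 0]
GCD = 1 with t = -3, so 117*(-3) ≡ 1 (mod 176)
Inverse = -3 mod 176 = 173
Check: 117 * 173 = 20241 ≡ 1 (mod 176)

117^(-1) ≡ 173 (mod 176)


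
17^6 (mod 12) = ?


17^1 mod 12 = 5
17^2 mod 12 = 1
17^3 mod 12 = 5
17^4 mod 12 = 1
17^5 mod 12 = 5
17^6 mod 12 = 1


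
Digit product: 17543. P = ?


1 × 7 × 5 × 4 × 3 = 420


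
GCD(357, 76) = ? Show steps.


357 = 4 * 76 + 53
76 = 1 * 53 + 23
53 = 2 * 23 + 7
23 = 3 * 7 + 2
7 = 3 * 2 + 1
2 = 2 * 1 + 0
GCD = 1


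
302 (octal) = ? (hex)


302 (base 8) = 194 (decimal)
194 (decimal) = C2 (base 16)


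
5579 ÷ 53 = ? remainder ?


5579 = 53 * 105 + 14
Check: 5565 + 14 = 5579

q = 105, r = 14


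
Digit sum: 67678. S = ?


6 + 7 + 6 + 7 + 8 = 34


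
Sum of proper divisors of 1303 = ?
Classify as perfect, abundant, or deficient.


Proper divisors: 1
Sum = 1 = 1
1 < 1303 → deficient

s(1303) = 1 (deficient)


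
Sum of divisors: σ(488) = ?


Divisors of 488: 1, 2, 4, 8, 61, 122, 244, 488
Sum = 1 + 2 + 4 + 8 + 61 + 122 + 244 + 488 = 930

σ(488) = 930


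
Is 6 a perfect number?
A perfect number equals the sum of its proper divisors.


Proper divisors of 6: 1, 2, 3
Sum = 1 + 2 + 3 = 6

Yes, 6 is perfect (6 = 6)


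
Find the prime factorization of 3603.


3603 / 3 = 1201
1201 / 1201 = 1
3603 = 3 × 1201


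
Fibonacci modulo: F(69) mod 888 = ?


F(k) mod 888 for k=1..69:
1, 1, 2, 3, 5, 8, 13, 21, 34, 55, 89, 144, 233, 377, 610, 99, 709, 808, 629, 549, 290, 839, 241, 192, 433, 625, 170, 795, 77, 872, 61, 45, 106, 151, 257, 408, 665, 185, 850, 147, 109, 256, 365, 621, 98, 719, 817, 648, 577, 337, 26, 363, 389, 752, 253, 117, 370, 487, 857, 456, 425, 881, 418, 411, 829, 352, 293, 645, 50
F(69) mod 888 = 50


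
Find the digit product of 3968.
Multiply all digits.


3 × 9 × 6 × 8 = 1296


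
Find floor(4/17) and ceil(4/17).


4/17 = 0.2353
floor = 0
ceil = 1

floor = 0, ceil = 1


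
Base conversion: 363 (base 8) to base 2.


363 (base 8) = 243 (decimal)
243 (decimal) = 11110011 (base 2)


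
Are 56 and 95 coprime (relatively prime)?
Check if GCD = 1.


Euclidean algorithm:
95 = 1 * 56 + 39
56 = 1 * 39 + 17
39 = 2 * 17 + 5
17 = 3 * 5 + 2
5 = 2 * 2 + 1
2 = 2 * 1 + 0
GCD(56, 95) = 1

Yes, coprime (GCD = 1)


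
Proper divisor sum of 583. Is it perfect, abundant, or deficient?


Proper divisors: 1, 11, 53
Sum = 1 + 11 + 53 = 65
65 < 583 → deficient

s(583) = 65 (deficient)


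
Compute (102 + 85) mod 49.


102 + 85 = 187
187 mod 49 = 40


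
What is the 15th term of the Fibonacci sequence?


Sequence: 1, 1, 2, 3, 5, 8, 13, 21, 34, 55, 89, 144, 233, 377, 610
F(15) = 610


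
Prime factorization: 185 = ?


185 / 5 = 37
37 / 37 = 1
185 = 5 × 37


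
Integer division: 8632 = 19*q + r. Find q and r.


8632 = 19 * 454 + 6
Check: 8626 + 6 = 8632

q = 454, r = 6


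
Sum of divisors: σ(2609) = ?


Divisors of 2609: 1, 2609
Sum = 1 + 2609 = 2610

σ(2609) = 2610


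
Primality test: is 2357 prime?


Check divisors up to sqrt(2357) = 48.5489
No divisors found.
2357 is prime.

Yes, 2357 is prime


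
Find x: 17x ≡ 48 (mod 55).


GCD(17, 55) = 1, unique solution
a^(-1) mod 55 = 13
x = 13 * 48 mod 55 = 19

x ≡ 19 (mod 55)


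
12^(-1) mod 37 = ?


Use the extended Euclidean algorithm on (37, 12); each row r = 37*s + 12*t:
r=37, s=1, t=0
r=12, s=0, t=1
q=3: r=1, s=1, t=-3   [37*(1) + 12*(-3) = 1]
q=12: r=0, s=-12, t=37   [37*(-12) + 12*(37) = 0]
GCD = 1 with t = -3, so 12*(-3) ≡ 1 (mod 37)
Inverse = -3 mod 37 = 34
Check: 12 * 34 = 408 ≡ 1 (mod 37)

12^(-1) ≡ 34 (mod 37)


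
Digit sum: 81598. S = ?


8 + 1 + 5 + 9 + 8 = 31


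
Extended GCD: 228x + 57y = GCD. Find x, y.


Tabular extended Euclidean (each row: r = 228*s + 57*t):
r=228, s=1, t=0
r=57, s=0, t=1
q=4: r=0, s=1, t=-4   [228*(1) + 57*(-4) = 0]
GCD = 57; from the row with r=57: x=0, y=1
Check: 228*(0) + 57*(1) = 0 + 57 = 57

GCD = 57, x = 0, y = 1


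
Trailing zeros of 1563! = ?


floor(1563/5) = 312
floor(1563/25) = 62
floor(1563/125) = 12
floor(1563/625) = 2
Total = 388

388 trailing zeros


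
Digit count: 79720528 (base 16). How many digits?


79720528 in base 16 = 4C07050
Number of digits = 7

7 digits (base 16)


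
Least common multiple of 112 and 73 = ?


GCD(112, 73) = 1
LCM = 112*73/1 = 8176/1 = 8176

LCM = 8176


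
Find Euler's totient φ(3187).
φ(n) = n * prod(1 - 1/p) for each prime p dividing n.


3187 = 3187
Prime factors: 3187
φ(3187) = 3187 × (1-1/3187)
= 3187 × 3186/3187 = 3186

φ(3187) = 3186


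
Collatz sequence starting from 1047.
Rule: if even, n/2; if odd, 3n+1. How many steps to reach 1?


1047 → 3142 → 1571 → 4714 → 2357 → 7072 → 3536 → 1768 → 884 → 442 → 221 → 664 → 332 → 166 → 83 → 250 → 125 → 376 → 188 → 94 → 47 → 142 → 71 → 214 → 107 → 322 → 161 → 484 → 242 → 121 → 364 → 182 → 91 → 274 → 137 → 412 → 206 → 103 → 310 → 155 → 466 → 233 → 700 → 350 → 175 → 526 → 263 → 790 → 395 → 1186 → 593 → 1780 → 890 → 445 → 1336 → 668 → 334 → 167 → 502 → 251 → 754 → 377 → 1132 → 566 → 283 → 850 → 425 → 1276 → 638 → 319 → 958 → 479 → 1438 → 719 → 2158 → 1079 → 3238 → 1619 → 4858 → 2429 → 7288 → 3644 → 1822 → 911 → 2734 → 1367 → 4102 → 2051 → 6154 → 3077 → 9232 → 4616 → 2308 → 1154 → 577 → 1732 → 866 → 433 → 1300 → 650 → 325 → 976 → 488 → 244 → 122 → 61 → 184 → 92 → 46 → 23 → 70 → 35 → 106 → 53 → 160 → 80 → 40 → 20 → 10 → 5 → 16 → 8 → 4 → 2 → 1
Total steps = 124

124 steps


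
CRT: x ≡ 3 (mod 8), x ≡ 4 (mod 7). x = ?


M = 8*7 = 56
M1 = M/8 = 7, M2 = M/7 = 8
M1^(-1) mod 8 = 7, M2^(-1) mod 7 = 1
x = 3*7*7 + 4*8*1 = 179
179 mod 56 = 11
Check: 11 mod 8 = 3 ✓, 11 mod 7 = 4 ✓

x ≡ 11 (mod 56)


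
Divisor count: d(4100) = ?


4100 = 2^2 × 5^2 × 41^1
d(4100) = (2+1) × (2+1) × (1+1) = 18

18 divisors


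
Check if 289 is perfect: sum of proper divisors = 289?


Proper divisors of 289: 1, 17
Sum = 1 + 17 = 18

No, 289 is not perfect (18 ≠ 289)


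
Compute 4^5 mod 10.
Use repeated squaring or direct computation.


4^1 mod 10 = 4
4^2 mod 10 = 6
4^3 mod 10 = 4
4^4 mod 10 = 6
4^5 mod 10 = 4


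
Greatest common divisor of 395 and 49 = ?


395 = 8 * 49 + 3
49 = 16 * 3 + 1
3 = 3 * 1 + 0
GCD = 1


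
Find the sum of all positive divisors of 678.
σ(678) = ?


Divisors of 678: 1, 2, 3, 6, 113, 226, 339, 678
Sum = 1 + 2 + 3 + 6 + 113 + 226 + 339 + 678 = 1368

σ(678) = 1368


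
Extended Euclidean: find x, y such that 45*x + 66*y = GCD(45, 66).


Tabular extended Euclidean (each row: r = 45*s + 66*t):
r=45, s=1, t=0
r=66, s=0, t=1
q=0: r=45, s=1, t=0   [45*(1) + 66*(0) = 45]
q=1: r=21, s=-1, t=1   [45*(-1) + 66*(1) = 21]
q=2: r=3, s=3, t=-2   [45*(3) + 66*(-2) = 3]
q=7: r=0, s=-22, t=15   [45*(-22) + 66*(15) = 0]
GCD = 3; from the row with r=3: x=3, y=-2
Check: 45*(3) + 66*(-2) = 135 - 132 = 3

GCD = 3, x = 3, y = -2


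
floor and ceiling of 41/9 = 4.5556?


41/9 = 4.5556
floor = 4
ceil = 5

floor = 4, ceil = 5


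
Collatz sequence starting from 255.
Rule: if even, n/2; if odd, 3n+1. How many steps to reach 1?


255 → 766 → 383 → 1150 → 575 → 1726 → 863 → 2590 → 1295 → 3886 → 1943 → 5830 → 2915 → 8746 → 4373 → 13120 → 6560 → 3280 → 1640 → 820 → 410 → 205 → 616 → 308 → 154 → 77 → 232 → 116 → 58 → 29 → 88 → 44 → 22 → 11 → 34 → 17 → 52 → 26 → 13 → 40 → 20 → 10 → 5 → 16 → 8 → 4 → 2 → 1
Total steps = 47

47 steps
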